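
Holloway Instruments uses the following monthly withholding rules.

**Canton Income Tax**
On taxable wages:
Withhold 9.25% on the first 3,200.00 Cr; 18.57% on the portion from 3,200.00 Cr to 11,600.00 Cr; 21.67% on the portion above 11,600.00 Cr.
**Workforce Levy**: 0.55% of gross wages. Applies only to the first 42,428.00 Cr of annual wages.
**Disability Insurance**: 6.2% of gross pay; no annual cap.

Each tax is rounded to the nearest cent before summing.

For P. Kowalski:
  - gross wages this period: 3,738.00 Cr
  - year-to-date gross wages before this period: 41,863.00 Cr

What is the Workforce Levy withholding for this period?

Workforce Levy: cap 42,428.00 Cr − YTD 41,863.00 Cr = 565.00 Cr subject; 0.55% × 565.00 Cr = 3.11 Cr

3.11 Cr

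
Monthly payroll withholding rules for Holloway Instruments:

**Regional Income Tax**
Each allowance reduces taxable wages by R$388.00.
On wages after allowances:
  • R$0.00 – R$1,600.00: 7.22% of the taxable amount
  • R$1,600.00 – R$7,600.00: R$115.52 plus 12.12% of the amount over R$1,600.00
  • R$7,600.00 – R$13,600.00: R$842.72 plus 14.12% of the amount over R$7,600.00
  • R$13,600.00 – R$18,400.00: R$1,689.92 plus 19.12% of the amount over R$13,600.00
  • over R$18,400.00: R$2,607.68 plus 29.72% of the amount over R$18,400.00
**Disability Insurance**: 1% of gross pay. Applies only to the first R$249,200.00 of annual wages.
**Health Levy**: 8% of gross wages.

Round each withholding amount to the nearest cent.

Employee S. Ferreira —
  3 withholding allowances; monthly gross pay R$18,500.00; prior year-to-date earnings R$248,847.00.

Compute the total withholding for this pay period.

Regional Income Tax: taxable = R$18,500.00 − 3×R$388.00 = R$17,336.00
  R$1,689.92 + 19.12% × (R$17,336.00 − R$13,600.00) = R$1,689.92 + 19.12% × R$3,736.00 = R$2,404.24
Disability Insurance: cap R$249,200.00 − YTD R$248,847.00 = R$353.00 subject; 1% × R$353.00 = R$3.53
Health Levy: 8% × R$18,500.00 = R$1,480.00
Total: R$2,404.24 + R$3.53 + R$1,480.00 = R$3,887.77

R$3,887.77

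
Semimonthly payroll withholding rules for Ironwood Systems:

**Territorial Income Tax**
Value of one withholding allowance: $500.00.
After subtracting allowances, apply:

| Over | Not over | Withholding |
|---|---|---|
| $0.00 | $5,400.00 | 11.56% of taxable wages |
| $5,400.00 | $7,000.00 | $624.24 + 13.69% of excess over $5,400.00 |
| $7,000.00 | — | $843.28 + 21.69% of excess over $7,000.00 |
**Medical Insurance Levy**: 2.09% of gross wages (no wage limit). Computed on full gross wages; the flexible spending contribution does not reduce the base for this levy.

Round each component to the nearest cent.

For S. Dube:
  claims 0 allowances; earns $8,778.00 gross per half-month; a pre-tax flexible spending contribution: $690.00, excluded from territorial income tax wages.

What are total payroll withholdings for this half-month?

$1,262.73

Territorial Income Tax: taxable = $8,778.00 − $690.00 = $8,088.00
  $843.28 + 21.69% × ($8,088.00 − $7,000.00) = $843.28 + 21.69% × $1,088.00 = $1,079.27
Medical Insurance Levy: 2.09% × $8,778.00 = $183.46
Total: $1,079.27 + $183.46 = $1,262.73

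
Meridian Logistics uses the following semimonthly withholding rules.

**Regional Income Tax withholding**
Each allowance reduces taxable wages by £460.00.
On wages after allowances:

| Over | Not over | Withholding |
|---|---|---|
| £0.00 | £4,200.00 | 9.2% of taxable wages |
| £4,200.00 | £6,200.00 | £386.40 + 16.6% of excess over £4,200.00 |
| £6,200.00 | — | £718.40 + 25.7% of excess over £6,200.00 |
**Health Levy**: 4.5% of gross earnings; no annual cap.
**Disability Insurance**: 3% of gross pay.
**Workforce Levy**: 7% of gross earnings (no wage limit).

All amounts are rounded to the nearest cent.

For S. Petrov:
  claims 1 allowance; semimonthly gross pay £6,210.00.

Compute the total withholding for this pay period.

Regional Income Tax: taxable = £6,210.00 − 1×£460.00 = £5,750.00
  £386.40 + 16.6% × (£5,750.00 − £4,200.00) = £386.40 + 16.6% × £1,550.00 = £643.70
Health Levy: 4.5% × £6,210.00 = £279.45
Disability Insurance: 3% × £6,210.00 = £186.30
Workforce Levy: 7% × £6,210.00 = £434.70
Total: £643.70 + £279.45 + £186.30 + £434.70 = £1,544.15

£1,544.15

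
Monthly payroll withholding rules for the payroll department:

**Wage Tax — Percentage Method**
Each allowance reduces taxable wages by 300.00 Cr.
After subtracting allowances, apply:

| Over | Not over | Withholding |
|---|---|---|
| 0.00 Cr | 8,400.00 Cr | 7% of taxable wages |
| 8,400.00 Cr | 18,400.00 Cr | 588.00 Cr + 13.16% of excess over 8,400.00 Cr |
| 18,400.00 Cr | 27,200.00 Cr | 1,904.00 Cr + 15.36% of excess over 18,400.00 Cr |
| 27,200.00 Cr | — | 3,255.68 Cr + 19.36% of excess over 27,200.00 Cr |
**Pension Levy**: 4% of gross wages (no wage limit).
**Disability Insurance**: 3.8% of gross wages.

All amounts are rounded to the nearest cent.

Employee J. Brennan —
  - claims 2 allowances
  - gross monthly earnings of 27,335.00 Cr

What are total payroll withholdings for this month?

Wage Tax: taxable = 27,335.00 Cr − 2×300.00 Cr = 26,735.00 Cr
  1,904.00 Cr + 15.36% × (26,735.00 Cr − 18,400.00 Cr) = 1,904.00 Cr + 15.36% × 8,335.00 Cr = 3,184.26 Cr
Pension Levy: 4% × 27,335.00 Cr = 1,093.40 Cr
Disability Insurance: 3.8% × 27,335.00 Cr = 1,038.73 Cr
Total: 3,184.26 Cr + 1,093.40 Cr + 1,038.73 Cr = 5,316.39 Cr

5,316.39 Cr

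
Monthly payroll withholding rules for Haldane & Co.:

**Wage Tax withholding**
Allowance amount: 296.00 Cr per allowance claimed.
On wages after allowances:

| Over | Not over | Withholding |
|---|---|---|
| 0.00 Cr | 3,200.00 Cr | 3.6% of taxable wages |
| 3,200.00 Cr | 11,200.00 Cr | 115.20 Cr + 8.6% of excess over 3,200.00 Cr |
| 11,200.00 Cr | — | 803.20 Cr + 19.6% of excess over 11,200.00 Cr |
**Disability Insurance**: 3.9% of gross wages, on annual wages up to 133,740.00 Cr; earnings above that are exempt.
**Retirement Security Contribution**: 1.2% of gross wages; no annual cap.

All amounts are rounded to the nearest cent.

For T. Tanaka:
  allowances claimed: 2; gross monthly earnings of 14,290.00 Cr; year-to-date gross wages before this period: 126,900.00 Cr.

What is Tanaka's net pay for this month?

Wage Tax: taxable = 14,290.00 Cr − 2×296.00 Cr = 13,698.00 Cr
  803.20 Cr + 19.6% × (13,698.00 Cr − 11,200.00 Cr) = 803.20 Cr + 19.6% × 2,498.00 Cr = 1,292.81 Cr
Disability Insurance: cap 133,740.00 Cr − YTD 126,900.00 Cr = 6,840.00 Cr subject; 3.9% × 6,840.00 Cr = 266.76 Cr
Retirement Security Contribution: 1.2% × 14,290.00 Cr = 171.48 Cr
Total withheld: 1,292.81 Cr + 266.76 Cr + 171.48 Cr = 1,731.05 Cr
Net pay: 14,290.00 Cr − 1,731.05 Cr = 12,558.95 Cr

12,558.95 Cr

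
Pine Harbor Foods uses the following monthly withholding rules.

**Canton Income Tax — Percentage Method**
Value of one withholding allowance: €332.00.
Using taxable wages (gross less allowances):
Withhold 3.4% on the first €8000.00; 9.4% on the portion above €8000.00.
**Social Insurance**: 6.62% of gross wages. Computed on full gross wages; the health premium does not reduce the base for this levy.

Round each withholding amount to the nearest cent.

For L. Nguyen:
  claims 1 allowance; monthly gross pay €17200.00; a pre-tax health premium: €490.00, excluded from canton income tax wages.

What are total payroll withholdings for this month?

Canton Income Tax: taxable = €17200.00 − €490.00 − 1×€332.00 = €16378.00
  €272.00 + 9.4% × (€16378.00 − €8000.00) = €272.00 + 9.4% × €8378.00 = €1059.53
Social Insurance: 6.62% × €17200.00 = €1138.64
Total: €1059.53 + €1138.64 = €2198.17

€2198.17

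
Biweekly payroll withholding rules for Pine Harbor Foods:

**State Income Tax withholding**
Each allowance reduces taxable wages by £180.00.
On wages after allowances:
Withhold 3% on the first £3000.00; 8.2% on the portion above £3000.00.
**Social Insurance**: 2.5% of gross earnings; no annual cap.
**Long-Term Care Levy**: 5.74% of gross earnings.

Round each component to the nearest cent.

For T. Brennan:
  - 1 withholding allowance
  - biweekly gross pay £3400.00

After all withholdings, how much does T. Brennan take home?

State Income Tax: taxable = £3400.00 − 1×£180.00 = £3220.00
  £90.00 + 8.2% × (£3220.00 − £3000.00) = £90.00 + 8.2% × £220.00 = £108.04
Social Insurance: 2.5% × £3400.00 = £85.00
Long-Term Care Levy: 5.74% × £3400.00 = £195.16
Total withheld: £108.04 + £85.00 + £195.16 = £388.20
Net pay: £3400.00 − £388.20 = £3011.80

£3011.80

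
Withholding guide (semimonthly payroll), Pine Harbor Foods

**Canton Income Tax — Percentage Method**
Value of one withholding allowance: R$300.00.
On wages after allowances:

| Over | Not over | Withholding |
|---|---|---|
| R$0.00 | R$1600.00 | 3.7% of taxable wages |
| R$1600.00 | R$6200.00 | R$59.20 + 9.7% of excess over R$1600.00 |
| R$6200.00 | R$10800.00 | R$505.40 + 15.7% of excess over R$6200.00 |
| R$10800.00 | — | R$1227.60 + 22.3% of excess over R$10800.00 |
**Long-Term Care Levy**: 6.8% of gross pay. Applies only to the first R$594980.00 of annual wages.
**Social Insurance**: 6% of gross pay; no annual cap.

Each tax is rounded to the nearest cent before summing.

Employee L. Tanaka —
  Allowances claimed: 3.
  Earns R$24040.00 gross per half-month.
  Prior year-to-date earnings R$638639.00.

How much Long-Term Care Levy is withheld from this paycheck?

R$0.00

Long-Term Care Levy: YTD R$638639.00 ≥ cap R$594980.00 → R$0.00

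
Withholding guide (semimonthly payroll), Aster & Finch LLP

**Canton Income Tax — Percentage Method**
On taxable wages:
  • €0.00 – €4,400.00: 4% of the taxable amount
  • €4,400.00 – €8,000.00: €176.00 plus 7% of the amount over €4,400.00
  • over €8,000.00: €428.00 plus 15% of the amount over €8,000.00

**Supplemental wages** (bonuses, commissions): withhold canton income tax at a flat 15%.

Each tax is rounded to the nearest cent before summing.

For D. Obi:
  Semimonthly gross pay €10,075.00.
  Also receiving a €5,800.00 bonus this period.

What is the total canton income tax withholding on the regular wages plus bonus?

€1,609.25

Canton Income Tax: taxable = €10,075.00
  €428.00 + 15% × (€10,075.00 − €8,000.00) = €428.00 + 15% × €2,075.00 = €739.25
Supplemental (15% flat on bonus): 15% × €5,800.00 = €870.00
Total canton income tax: €739.25 + €870.00 = €1,609.25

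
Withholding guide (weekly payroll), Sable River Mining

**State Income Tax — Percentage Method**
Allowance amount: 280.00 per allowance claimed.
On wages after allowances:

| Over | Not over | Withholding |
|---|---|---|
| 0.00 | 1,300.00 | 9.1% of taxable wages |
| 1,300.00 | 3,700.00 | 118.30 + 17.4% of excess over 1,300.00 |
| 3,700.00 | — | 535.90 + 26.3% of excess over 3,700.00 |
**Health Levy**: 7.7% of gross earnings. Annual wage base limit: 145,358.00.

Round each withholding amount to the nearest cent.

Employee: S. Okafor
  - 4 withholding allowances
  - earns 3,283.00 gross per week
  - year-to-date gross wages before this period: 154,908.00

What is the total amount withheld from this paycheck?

268.46

State Income Tax: taxable = 3,283.00 − 4×280.00 = 2,163.00
  118.30 + 17.4% × (2,163.00 − 1,300.00) = 118.30 + 17.4% × 863.00 = 268.46
Health Levy: YTD 154,908.00 ≥ cap 145,358.00 → 0.00
Total: 268.46 + 0.00 = 268.46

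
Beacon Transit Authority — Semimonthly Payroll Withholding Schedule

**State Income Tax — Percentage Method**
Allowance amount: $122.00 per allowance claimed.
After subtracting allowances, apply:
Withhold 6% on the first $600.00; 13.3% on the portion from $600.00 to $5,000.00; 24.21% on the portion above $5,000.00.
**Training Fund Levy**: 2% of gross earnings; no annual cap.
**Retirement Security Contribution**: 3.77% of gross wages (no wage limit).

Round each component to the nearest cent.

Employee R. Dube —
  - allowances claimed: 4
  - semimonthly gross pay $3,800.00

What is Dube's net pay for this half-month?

State Income Tax: taxable = $3,800.00 − 4×$122.00 = $3,312.00
  $36.00 + 13.3% × ($3,312.00 − $600.00) = $36.00 + 13.3% × $2,712.00 = $396.70
Training Fund Levy: 2% × $3,800.00 = $76.00
Retirement Security Contribution: 3.77% × $3,800.00 = $143.26
Total withheld: $396.70 + $76.00 + $143.26 = $615.96
Net pay: $3,800.00 − $615.96 = $3,184.04

$3,184.04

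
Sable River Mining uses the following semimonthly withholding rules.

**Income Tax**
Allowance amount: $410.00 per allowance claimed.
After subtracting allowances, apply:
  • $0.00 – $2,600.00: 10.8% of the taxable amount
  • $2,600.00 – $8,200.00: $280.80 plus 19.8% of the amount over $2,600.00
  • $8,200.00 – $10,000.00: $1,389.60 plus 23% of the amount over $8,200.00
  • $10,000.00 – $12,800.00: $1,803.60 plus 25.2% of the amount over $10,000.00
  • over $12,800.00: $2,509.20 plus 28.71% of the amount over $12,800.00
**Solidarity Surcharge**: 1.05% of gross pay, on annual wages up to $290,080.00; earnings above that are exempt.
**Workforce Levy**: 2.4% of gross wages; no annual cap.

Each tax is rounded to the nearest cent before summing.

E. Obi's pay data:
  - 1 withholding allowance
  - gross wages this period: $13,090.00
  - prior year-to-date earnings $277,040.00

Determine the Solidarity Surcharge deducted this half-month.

Solidarity Surcharge: cap $290,080.00 − YTD $277,040.00 = $13,040.00 subject; 1.05% × $13,040.00 = $136.92

$136.92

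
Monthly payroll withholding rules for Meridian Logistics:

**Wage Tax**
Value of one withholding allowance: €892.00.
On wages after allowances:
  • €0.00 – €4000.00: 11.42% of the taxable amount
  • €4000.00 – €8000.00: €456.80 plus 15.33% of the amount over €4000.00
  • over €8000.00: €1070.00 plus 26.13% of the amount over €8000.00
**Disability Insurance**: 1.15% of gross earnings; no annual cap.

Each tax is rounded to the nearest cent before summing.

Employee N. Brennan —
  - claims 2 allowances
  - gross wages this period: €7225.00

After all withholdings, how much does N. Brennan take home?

Wage Tax: taxable = €7225.00 − 2×€892.00 = €5441.00
  €456.80 + 15.33% × (€5441.00 − €4000.00) = €456.80 + 15.33% × €1441.00 = €677.71
Disability Insurance: 1.15% × €7225.00 = €83.09
Total withheld: €677.71 + €83.09 = €760.80
Net pay: €7225.00 − €760.80 = €6464.20

€6464.20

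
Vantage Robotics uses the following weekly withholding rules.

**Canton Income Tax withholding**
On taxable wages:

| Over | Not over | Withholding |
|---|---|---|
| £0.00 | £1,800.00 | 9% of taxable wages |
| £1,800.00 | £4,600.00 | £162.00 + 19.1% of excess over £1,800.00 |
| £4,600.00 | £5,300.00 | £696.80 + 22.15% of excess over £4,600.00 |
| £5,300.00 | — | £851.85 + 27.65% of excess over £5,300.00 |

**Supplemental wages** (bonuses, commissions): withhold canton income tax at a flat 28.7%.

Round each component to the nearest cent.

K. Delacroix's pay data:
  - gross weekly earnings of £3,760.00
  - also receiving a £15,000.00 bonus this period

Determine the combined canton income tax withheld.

Canton Income Tax: taxable = £3,760.00
  £162.00 + 19.1% × (£3,760.00 − £1,800.00) = £162.00 + 19.1% × £1,960.00 = £536.36
Supplemental (28.7% flat on bonus): 28.7% × £15,000.00 = £4,305.00
Total canton income tax: £536.36 + £4,305.00 = £4,841.36

£4,841.36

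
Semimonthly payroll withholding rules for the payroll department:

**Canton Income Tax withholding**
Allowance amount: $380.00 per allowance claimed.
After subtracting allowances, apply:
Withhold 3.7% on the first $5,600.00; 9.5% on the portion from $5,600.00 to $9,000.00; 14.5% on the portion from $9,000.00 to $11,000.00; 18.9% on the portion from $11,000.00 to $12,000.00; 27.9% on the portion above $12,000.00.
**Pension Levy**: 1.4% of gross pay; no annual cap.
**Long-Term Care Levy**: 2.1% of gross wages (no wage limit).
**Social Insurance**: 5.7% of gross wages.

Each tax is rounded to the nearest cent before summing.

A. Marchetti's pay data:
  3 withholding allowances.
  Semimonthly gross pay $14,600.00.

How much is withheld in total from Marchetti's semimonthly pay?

Canton Income Tax: taxable = $14,600.00 − 3×$380.00 = $13,460.00
  $1,009.20 + 27.9% × ($13,460.00 − $12,000.00) = $1,009.20 + 27.9% × $1,460.00 = $1,416.54
Pension Levy: 1.4% × $14,600.00 = $204.40
Long-Term Care Levy: 2.1% × $14,600.00 = $306.60
Social Insurance: 5.7% × $14,600.00 = $832.20
Total: $1,416.54 + $204.40 + $306.60 + $832.20 = $2,759.74

$2,759.74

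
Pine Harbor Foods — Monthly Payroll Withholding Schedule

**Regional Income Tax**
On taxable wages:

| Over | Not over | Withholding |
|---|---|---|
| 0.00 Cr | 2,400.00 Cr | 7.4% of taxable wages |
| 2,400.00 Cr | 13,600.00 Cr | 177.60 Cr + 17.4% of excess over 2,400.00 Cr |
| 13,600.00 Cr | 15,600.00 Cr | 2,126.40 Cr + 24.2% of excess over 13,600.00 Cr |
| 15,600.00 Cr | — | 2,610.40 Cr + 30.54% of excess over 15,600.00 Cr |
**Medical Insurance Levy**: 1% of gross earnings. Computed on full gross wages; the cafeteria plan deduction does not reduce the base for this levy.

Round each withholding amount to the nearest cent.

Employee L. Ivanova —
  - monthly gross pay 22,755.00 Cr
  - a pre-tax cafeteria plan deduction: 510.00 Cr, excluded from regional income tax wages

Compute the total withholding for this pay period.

Regional Income Tax: taxable = 22,755.00 Cr − 510.00 Cr = 22,245.00 Cr
  2,610.40 Cr + 30.54% × (22,245.00 Cr − 15,600.00 Cr) = 2,610.40 Cr + 30.54% × 6,645.00 Cr = 4,639.78 Cr
Medical Insurance Levy: 1% × 22,755.00 Cr = 227.55 Cr
Total: 4,639.78 Cr + 227.55 Cr = 4,867.33 Cr

4,867.33 Cr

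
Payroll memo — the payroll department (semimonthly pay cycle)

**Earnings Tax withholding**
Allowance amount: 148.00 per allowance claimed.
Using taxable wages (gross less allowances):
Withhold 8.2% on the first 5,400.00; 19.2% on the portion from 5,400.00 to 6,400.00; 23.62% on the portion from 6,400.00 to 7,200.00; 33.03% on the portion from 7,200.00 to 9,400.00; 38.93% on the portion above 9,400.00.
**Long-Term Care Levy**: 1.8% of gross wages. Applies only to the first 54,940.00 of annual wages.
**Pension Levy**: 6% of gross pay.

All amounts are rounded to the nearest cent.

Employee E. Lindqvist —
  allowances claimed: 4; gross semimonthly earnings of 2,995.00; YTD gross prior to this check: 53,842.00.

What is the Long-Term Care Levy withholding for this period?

Long-Term Care Levy: cap 54,940.00 − YTD 53,842.00 = 1,098.00 subject; 1.8% × 1,098.00 = 19.76

19.76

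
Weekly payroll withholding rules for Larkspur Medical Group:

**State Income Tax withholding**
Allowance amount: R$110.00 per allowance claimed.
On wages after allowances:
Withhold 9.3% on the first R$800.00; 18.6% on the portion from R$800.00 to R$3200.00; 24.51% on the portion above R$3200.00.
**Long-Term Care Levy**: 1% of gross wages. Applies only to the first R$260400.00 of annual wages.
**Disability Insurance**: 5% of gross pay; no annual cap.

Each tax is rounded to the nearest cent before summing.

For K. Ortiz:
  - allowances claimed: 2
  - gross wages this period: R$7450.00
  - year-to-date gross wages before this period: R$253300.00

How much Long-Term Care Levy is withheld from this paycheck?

Long-Term Care Levy: cap R$260400.00 − YTD R$253300.00 = R$7100.00 subject; 1% × R$7100.00 = R$71.00

R$71.00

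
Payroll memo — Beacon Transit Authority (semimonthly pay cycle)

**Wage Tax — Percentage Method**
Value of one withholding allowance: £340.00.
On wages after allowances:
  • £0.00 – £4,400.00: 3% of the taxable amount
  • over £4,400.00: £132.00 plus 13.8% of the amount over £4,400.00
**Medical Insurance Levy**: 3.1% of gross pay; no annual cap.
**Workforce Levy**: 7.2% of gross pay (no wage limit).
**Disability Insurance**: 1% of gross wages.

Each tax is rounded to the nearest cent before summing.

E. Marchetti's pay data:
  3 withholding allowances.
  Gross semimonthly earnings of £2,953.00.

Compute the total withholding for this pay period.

Wage Tax: taxable = £2,953.00 − 3×£340.00 = £1,933.00
  3% × £1,933.00 = £57.99
Medical Insurance Levy: 3.1% × £2,953.00 = £91.54
Workforce Levy: 7.2% × £2,953.00 = £212.62
Disability Insurance: 1% × £2,953.00 = £29.53
Total: £57.99 + £91.54 + £212.62 + £29.53 = £391.68

£391.68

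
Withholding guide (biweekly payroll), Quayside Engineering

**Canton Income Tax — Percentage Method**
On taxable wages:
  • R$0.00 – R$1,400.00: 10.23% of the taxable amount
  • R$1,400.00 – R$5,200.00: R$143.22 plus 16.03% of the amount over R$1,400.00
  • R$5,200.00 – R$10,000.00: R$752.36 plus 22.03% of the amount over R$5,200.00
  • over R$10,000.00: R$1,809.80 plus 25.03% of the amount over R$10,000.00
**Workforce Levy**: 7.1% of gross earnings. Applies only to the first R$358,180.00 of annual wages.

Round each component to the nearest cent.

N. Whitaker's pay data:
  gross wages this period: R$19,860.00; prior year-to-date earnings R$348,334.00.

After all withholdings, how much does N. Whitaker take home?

Canton Income Tax: taxable = R$19,860.00
  R$1,809.80 + 25.03% × (R$19,860.00 − R$10,000.00) = R$1,809.80 + 25.03% × R$9,860.00 = R$4,277.76
Workforce Levy: cap R$358,180.00 − YTD R$348,334.00 = R$9,846.00 subject; 7.1% × R$9,846.00 = R$699.07
Total withheld: R$4,277.76 + R$699.07 = R$4,976.83
Net pay: R$19,860.00 − R$4,976.83 = R$14,883.17

R$14,883.17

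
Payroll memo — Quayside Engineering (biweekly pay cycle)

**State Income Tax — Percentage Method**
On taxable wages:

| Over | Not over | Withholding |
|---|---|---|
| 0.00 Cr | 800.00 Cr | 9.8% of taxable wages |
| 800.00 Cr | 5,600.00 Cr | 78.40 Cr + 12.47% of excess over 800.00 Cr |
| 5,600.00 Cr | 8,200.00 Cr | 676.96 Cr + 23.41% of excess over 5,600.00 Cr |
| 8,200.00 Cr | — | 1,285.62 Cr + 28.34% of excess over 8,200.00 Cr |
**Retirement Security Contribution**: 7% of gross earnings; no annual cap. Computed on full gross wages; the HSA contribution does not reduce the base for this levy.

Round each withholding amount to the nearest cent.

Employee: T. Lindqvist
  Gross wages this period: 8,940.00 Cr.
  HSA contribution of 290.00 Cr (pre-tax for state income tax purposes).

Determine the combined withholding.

2,038.95 Cr

State Income Tax: taxable = 8,940.00 Cr − 290.00 Cr = 8,650.00 Cr
  1,285.62 Cr + 28.34% × (8,650.00 Cr − 8,200.00 Cr) = 1,285.62 Cr + 28.34% × 450.00 Cr = 1,413.15 Cr
Retirement Security Contribution: 7% × 8,940.00 Cr = 625.80 Cr
Total: 1,413.15 Cr + 625.80 Cr = 2,038.95 Cr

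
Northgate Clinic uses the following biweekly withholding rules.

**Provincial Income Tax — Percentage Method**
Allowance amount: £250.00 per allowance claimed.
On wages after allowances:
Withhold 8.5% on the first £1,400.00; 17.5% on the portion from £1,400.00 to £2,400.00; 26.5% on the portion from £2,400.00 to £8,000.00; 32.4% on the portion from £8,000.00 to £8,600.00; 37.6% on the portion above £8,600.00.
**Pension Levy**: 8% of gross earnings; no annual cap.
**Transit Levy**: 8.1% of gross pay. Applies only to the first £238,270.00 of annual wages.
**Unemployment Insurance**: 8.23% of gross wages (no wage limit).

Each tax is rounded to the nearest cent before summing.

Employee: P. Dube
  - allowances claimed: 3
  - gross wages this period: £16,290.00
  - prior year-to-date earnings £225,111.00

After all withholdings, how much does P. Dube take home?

Provincial Income Tax: taxable = £16,290.00 − 3×£250.00 = £15,540.00
  £1,972.40 + 37.6% × (£15,540.00 − £8,600.00) = £1,972.40 + 37.6% × £6,940.00 = £4,581.84
Pension Levy: 8% × £16,290.00 = £1,303.20
Transit Levy: cap £238,270.00 − YTD £225,111.00 = £13,159.00 subject; 8.1% × £13,159.00 = £1,065.88
Unemployment Insurance: 8.23% × £16,290.00 = £1,340.67
Total withheld: £4,581.84 + £1,303.20 + £1,065.88 + £1,340.67 = £8,291.59
Net pay: £16,290.00 − £8,291.59 = £7,998.41

£7,998.41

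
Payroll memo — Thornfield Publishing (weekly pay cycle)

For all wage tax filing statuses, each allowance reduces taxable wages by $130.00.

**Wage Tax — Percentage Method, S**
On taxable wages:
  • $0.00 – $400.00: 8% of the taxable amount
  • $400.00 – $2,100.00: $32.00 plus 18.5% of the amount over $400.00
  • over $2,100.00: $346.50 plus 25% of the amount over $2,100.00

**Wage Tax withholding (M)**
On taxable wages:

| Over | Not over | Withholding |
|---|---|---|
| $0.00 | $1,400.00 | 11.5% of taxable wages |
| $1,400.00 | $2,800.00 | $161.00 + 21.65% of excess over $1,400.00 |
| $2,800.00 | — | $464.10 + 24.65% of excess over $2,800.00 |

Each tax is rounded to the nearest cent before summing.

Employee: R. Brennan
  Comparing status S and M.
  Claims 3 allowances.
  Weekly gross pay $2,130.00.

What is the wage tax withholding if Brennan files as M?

Wage Tax (M): taxable = $2,130.00 − 3×$130.00 = $1,740.00
  $161.00 + 21.65% × ($1,740.00 − $1,400.00) = $161.00 + 21.65% × $340.00 = $234.61

$234.61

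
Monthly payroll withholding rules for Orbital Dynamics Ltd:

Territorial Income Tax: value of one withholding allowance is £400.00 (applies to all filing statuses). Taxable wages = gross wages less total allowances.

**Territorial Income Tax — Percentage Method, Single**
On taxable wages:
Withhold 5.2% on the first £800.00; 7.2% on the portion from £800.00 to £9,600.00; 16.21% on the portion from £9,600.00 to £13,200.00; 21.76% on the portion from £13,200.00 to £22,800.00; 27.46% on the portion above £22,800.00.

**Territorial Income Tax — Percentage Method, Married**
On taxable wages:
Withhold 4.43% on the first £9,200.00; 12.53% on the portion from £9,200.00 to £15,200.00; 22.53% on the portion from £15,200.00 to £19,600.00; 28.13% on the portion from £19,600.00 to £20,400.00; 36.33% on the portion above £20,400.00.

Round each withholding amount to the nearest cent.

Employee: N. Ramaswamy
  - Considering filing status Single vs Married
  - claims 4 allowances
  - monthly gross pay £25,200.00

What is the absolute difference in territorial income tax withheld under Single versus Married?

£29.12

Territorial Income Tax (Single): taxable = £25,200.00 − 4×£400.00 = £23,600.00
  £3,347.72 + 27.46% × (£23,600.00 − £22,800.00) = £3,347.72 + 27.46% × £800.00 = £3,567.40
Territorial Income Tax (Married): taxable = £25,200.00 − 4×£400.00 = £23,600.00
  £2,375.72 + 36.33% × (£23,600.00 − £20,400.00) = £2,375.72 + 36.33% × £3,200.00 = £3,538.28
Difference: |£3,567.40 − £3,538.28| = £29.12 (higher under Single)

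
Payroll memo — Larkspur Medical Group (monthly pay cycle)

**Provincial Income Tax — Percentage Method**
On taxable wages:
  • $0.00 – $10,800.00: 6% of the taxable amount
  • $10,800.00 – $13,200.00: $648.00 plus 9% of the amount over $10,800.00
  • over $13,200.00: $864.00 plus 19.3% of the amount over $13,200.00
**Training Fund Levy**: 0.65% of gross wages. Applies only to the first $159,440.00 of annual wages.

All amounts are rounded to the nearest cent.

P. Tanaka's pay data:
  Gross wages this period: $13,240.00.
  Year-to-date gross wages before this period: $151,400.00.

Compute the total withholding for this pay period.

Provincial Income Tax: taxable = $13,240.00
  $864.00 + 19.3% × ($13,240.00 − $13,200.00) = $864.00 + 19.3% × $40.00 = $871.72
Training Fund Levy: cap $159,440.00 − YTD $151,400.00 = $8,040.00 subject; 0.65% × $8,040.00 = $52.26
Total: $871.72 + $52.26 = $923.98

$923.98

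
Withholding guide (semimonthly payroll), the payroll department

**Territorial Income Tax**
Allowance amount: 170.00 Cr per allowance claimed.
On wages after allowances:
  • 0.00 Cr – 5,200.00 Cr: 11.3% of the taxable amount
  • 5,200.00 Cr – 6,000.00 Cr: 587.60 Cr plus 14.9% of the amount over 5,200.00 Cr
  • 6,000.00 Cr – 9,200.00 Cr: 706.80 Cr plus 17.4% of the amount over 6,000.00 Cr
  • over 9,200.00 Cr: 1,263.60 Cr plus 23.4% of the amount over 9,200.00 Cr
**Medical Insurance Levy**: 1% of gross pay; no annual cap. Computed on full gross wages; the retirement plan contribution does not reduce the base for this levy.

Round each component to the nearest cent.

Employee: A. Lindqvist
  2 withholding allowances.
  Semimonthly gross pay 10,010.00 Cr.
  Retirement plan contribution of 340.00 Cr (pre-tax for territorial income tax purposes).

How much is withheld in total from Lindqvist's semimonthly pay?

1,394.12 Cr

Territorial Income Tax: taxable = 10,010.00 Cr − 340.00 Cr − 2×170.00 Cr = 9,330.00 Cr
  1,263.60 Cr + 23.4% × (9,330.00 Cr − 9,200.00 Cr) = 1,263.60 Cr + 23.4% × 130.00 Cr = 1,294.02 Cr
Medical Insurance Levy: 1% × 10,010.00 Cr = 100.10 Cr
Total: 1,294.02 Cr + 100.10 Cr = 1,394.12 Cr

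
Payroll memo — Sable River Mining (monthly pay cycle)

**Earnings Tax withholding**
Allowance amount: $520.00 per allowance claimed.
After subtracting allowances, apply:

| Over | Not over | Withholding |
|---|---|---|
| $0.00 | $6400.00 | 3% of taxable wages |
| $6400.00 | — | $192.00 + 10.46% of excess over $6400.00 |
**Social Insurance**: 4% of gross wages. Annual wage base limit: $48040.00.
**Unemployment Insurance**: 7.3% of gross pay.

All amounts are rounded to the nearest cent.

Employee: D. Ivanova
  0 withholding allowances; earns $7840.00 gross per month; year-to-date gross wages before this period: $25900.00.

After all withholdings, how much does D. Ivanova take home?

Earnings Tax: taxable = $7840.00
  $192.00 + 10.46% × ($7840.00 − $6400.00) = $192.00 + 10.46% × $1440.00 = $342.62
Social Insurance: 4% × $7840.00 = $313.60
Unemployment Insurance: 7.3% × $7840.00 = $572.32
Total withheld: $342.62 + $313.60 + $572.32 = $1228.54
Net pay: $7840.00 − $1228.54 = $6611.46

$6611.46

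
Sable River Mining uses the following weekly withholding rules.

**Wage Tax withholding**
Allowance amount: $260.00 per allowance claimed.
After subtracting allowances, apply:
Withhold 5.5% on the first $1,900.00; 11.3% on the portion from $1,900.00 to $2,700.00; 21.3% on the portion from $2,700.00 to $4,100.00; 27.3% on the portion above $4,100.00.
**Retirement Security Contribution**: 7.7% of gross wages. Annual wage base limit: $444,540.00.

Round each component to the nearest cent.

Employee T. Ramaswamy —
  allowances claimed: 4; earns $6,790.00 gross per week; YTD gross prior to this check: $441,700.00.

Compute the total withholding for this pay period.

$1,162.23

Wage Tax: taxable = $6,790.00 − 4×$260.00 = $5,750.00
  $493.10 + 27.3% × ($5,750.00 − $4,100.00) = $493.10 + 27.3% × $1,650.00 = $943.55
Retirement Security Contribution: cap $444,540.00 − YTD $441,700.00 = $2,840.00 subject; 7.7% × $2,840.00 = $218.68
Total: $943.55 + $218.68 = $1,162.23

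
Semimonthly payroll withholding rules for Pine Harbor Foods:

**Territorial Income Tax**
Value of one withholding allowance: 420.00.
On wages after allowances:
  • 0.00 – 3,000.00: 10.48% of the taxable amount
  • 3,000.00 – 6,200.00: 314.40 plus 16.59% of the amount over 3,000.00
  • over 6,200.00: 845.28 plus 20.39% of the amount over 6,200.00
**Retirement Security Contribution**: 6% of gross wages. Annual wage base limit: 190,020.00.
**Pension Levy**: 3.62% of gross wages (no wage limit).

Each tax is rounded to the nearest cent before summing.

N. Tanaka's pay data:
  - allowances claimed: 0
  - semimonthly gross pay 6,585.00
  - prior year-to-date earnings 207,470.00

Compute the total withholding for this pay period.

1,162.16

Territorial Income Tax: taxable = 6,585.00
  845.28 + 20.39% × (6,585.00 − 6,200.00) = 845.28 + 20.39% × 385.00 = 923.78
Retirement Security Contribution: YTD 207,470.00 ≥ cap 190,020.00 → 0.00
Pension Levy: 3.62% × 6,585.00 = 238.38
Total: 923.78 + 0.00 + 238.38 = 1,162.16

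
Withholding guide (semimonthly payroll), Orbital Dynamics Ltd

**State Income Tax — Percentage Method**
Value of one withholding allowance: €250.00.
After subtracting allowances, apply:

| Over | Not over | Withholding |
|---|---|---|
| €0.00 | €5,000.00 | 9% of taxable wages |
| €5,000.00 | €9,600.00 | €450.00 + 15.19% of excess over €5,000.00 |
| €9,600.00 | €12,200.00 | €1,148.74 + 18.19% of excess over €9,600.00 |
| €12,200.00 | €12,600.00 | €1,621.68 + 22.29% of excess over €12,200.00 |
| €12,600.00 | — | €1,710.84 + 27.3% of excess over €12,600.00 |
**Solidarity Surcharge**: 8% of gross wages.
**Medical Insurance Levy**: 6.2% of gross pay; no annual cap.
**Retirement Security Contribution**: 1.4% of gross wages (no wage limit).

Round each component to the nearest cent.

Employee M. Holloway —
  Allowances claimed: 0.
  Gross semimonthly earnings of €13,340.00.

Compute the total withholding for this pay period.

€3,993.90

State Income Tax: taxable = €13,340.00
  €1,710.84 + 27.3% × (€13,340.00 − €12,600.00) = €1,710.84 + 27.3% × €740.00 = €1,912.86
Solidarity Surcharge: 8% × €13,340.00 = €1,067.20
Medical Insurance Levy: 6.2% × €13,340.00 = €827.08
Retirement Security Contribution: 1.4% × €13,340.00 = €186.76
Total: €1,912.86 + €1,067.20 + €827.08 + €186.76 = €3,993.90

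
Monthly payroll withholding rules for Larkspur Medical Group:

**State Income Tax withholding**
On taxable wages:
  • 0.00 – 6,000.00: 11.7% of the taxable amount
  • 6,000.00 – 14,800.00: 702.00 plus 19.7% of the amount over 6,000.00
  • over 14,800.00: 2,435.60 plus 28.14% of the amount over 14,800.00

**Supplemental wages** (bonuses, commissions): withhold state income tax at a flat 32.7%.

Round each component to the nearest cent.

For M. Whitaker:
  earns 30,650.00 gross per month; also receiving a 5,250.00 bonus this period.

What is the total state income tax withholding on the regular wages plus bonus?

8,612.54

State Income Tax: taxable = 30,650.00
  2,435.60 + 28.14% × (30,650.00 − 14,800.00) = 2,435.60 + 28.14% × 15,850.00 = 6,895.79
Supplemental (32.7% flat on bonus): 32.7% × 5,250.00 = 1,716.75
Total state income tax: 6,895.79 + 1,716.75 = 8,612.54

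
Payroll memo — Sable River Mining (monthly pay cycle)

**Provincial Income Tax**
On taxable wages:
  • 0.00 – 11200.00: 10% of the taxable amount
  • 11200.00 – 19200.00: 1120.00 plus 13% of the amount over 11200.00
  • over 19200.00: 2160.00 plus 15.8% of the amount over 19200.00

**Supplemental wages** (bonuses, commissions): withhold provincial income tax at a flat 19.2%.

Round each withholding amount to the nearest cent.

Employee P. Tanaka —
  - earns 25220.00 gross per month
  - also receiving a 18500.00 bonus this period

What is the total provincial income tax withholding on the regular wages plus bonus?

Provincial Income Tax: taxable = 25220.00
  2160.00 + 15.8% × (25220.00 − 19200.00) = 2160.00 + 15.8% × 6020.00 = 3111.16
Supplemental (19.2% flat on bonus): 19.2% × 18500.00 = 3552.00
Total provincial income tax: 3111.16 + 3552.00 = 6663.16

6663.16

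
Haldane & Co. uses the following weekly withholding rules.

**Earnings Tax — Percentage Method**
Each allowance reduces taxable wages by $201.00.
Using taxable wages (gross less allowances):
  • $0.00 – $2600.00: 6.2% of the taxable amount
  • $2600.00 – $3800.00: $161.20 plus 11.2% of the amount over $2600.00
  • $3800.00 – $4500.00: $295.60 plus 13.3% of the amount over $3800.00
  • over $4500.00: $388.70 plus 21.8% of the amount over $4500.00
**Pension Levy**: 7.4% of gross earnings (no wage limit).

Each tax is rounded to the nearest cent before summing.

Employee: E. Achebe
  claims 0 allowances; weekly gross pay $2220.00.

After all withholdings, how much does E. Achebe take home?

Earnings Tax: taxable = $2220.00
  6.2% × $2220.00 = $137.64
Pension Levy: 7.4% × $2220.00 = $164.28
Total withheld: $137.64 + $164.28 = $301.92
Net pay: $2220.00 − $301.92 = $1918.08

$1918.08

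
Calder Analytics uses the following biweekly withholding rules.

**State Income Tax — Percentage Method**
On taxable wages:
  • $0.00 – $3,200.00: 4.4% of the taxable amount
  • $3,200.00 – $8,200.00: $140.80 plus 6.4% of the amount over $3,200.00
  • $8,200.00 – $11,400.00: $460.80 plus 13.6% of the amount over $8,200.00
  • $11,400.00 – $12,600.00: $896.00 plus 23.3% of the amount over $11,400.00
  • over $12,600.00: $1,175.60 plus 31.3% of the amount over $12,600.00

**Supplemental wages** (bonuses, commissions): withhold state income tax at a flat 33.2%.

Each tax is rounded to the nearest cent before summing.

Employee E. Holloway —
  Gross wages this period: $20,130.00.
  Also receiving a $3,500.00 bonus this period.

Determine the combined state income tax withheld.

$4,694.49

State Income Tax: taxable = $20,130.00
  $1,175.60 + 31.3% × ($20,130.00 − $12,600.00) = $1,175.60 + 31.3% × $7,530.00 = $3,532.49
Supplemental (33.2% flat on bonus): 33.2% × $3,500.00 = $1,162.00
Total state income tax: $3,532.49 + $1,162.00 = $4,694.49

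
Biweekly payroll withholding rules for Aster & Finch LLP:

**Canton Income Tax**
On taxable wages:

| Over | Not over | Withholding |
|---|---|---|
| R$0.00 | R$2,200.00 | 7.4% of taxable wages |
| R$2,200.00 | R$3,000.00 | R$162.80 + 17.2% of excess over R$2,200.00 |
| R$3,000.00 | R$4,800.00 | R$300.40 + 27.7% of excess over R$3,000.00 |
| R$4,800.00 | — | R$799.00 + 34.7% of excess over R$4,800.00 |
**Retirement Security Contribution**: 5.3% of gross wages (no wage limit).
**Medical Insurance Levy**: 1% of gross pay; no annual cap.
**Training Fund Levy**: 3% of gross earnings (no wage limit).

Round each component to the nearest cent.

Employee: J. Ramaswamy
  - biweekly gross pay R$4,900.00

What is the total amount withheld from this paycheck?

R$1,289.40

Canton Income Tax: taxable = R$4,900.00
  R$799.00 + 34.7% × (R$4,900.00 − R$4,800.00) = R$799.00 + 34.7% × R$100.00 = R$833.70
Retirement Security Contribution: 5.3% × R$4,900.00 = R$259.70
Medical Insurance Levy: 1% × R$4,900.00 = R$49.00
Training Fund Levy: 3% × R$4,900.00 = R$147.00
Total: R$833.70 + R$259.70 + R$49.00 + R$147.00 = R$1,289.40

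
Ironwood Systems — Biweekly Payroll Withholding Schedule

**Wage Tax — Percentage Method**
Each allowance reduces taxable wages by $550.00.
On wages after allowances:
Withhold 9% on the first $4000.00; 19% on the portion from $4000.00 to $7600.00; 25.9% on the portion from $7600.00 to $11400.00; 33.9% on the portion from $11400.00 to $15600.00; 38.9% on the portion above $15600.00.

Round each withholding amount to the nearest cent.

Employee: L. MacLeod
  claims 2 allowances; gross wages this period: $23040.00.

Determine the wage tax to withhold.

Wage Tax: taxable = $23040.00 − 2×$550.00 = $21940.00
  $3452.00 + 38.9% × ($21940.00 − $15600.00) = $3452.00 + 38.9% × $6340.00 = $5918.26

$5918.26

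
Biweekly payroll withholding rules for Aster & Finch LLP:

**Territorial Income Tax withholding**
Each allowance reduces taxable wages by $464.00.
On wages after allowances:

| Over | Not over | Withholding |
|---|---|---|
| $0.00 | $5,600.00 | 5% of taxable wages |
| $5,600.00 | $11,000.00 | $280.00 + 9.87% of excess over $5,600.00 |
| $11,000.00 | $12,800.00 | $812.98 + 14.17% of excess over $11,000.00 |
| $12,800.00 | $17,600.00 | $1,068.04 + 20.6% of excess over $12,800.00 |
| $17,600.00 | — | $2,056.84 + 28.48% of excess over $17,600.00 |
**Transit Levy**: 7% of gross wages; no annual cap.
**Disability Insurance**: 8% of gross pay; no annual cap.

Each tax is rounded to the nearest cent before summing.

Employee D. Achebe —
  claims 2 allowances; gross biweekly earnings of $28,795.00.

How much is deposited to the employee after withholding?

Territorial Income Tax: taxable = $28,795.00 − 2×$464.00 = $27,867.00
  $2,056.84 + 28.48% × ($27,867.00 − $17,600.00) = $2,056.84 + 28.48% × $10,267.00 = $4,980.88
Transit Levy: 7% × $28,795.00 = $2,015.65
Disability Insurance: 8% × $28,795.00 = $2,303.60
Total withheld: $4,980.88 + $2,015.65 + $2,303.60 = $9,300.13
Net pay: $28,795.00 − $9,300.13 = $19,494.87

$19,494.87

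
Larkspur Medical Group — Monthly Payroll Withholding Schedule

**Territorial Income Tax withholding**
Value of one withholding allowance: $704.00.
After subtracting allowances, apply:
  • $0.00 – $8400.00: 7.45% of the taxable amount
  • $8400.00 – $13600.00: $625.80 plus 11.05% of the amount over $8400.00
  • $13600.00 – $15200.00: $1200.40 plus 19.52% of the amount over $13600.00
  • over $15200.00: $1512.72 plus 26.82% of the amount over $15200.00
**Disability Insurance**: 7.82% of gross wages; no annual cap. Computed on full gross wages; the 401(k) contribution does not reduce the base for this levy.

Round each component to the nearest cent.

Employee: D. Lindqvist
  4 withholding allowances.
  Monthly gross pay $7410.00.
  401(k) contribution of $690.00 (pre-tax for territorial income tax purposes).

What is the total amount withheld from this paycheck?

Territorial Income Tax: taxable = $7410.00 − $690.00 − 4×$704.00 = $3904.00
  7.45% × $3904.00 = $290.85
Disability Insurance: 7.82% × $7410.00 = $579.46
Total: $290.85 + $579.46 = $870.31

$870.31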